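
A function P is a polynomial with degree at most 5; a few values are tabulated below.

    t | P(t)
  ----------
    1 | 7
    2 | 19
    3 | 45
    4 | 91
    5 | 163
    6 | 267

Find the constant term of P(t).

Write P(t) = at^5 + bt^4 + ct³ + dt² + et + p; the 6 given values yield a linear system in the 6 coefficients.
Solving, the top 2 coefficients vanish, and P(t) = t³ + t² + 2t + 3.
The constant term is P(0) = 3.

3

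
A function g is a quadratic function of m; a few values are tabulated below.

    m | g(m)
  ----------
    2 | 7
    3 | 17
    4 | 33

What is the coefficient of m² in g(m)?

Write g(m) = am² + bm + c; the 3 given values yield a linear system in the 3 coefficients.
Solving, g(m) = 3m² - 5m + 5.
The coefficient of m² is 3.

3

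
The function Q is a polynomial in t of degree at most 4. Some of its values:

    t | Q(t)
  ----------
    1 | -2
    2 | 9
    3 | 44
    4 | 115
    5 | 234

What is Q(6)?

First differences: 11, 35, 71, 119. Second differences: 24, 36, 48. Third differences: 12, 12.
Level-3 differences are constant, so Q has degree 3.
Extending the table by one column gives the next first difference 179, so Q(6) = 234 + 179 = 413.

413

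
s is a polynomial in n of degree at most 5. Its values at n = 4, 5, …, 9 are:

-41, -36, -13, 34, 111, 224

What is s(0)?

-1

Write s(n) = an^5 + bn^4 + cn³ + dn² + en + p; the 6 given values yield a linear system in the 6 coefficients.
Solving, the top 2 coefficients vanish, and s(n) = n³ - 6n² - 2n - 1.
The constant term is s(0) = -1.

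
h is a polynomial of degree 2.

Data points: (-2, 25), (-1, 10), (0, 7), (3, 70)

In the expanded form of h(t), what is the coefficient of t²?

6

Write h(t) = at² + bt + c; the 4 given values yield a linear system in the 3 coefficients.
Solving, h(t) = 6t² + 3t + 7.
The coefficient of t² is 6.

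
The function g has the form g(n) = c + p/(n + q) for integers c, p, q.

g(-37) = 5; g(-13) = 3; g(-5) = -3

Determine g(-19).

4

(g(n) − c)(n + q) = p for each data point; the three points give a linear system in c and q, then p follows.
Solving: c = 6, q = 1, p = 36, so g(n) = 6 + 36/(n + 1).
Then g(-19) = 6 + 36/(-18) = 4.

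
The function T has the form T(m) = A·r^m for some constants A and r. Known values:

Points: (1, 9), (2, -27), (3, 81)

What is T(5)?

729

Consecutive ratio: -27/9 = -3, and 81/(-27) = -3, so r = -3.
Then A·(-3)^1 = 9 gives A = -3, and T(m) = -3·(-3)^m.
T(5) = -3·(-3)^5 = 729.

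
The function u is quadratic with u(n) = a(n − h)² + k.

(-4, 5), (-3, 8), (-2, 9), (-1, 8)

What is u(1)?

First differences 3, 1, -1; second difference -2 = 2a, so a = -1.
Expanding, the n-coefficient is −2ah = 2h; matching it to the data gives h = -2, and then k = 9.
So u(n) = -1(n + 2)² + 9.
u(1) = -1·3² + 9 = 0.

0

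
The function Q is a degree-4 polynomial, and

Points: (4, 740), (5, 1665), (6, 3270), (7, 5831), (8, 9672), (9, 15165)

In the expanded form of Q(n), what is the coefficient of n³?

2

First differences: 925, 1605, 2561, 3841, 5493. Second differences: 680, 956, 1280, 1652. Third differences: 276, 324, 372. Fourth differences: 48, 48.
Level-4 differences are constant, so Q has degree 4.
Fitting a degree-4 polynomial gives Q(n) = 2n^4 + 2n³ + 8n² - 7n.
The coefficient of n³ is 2.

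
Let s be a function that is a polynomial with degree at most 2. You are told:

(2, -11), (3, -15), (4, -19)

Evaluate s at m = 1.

-7

First differences: -4, -4.
Level-1 differences are constant, so s has degree 1.
Fitting a degree-1 polynomial gives s(m) = -4m - 3.
Then s(1) = -7.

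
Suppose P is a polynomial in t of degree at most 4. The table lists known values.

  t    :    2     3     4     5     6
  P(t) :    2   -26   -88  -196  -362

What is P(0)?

4

First differences: -28, -62, -108, -166. Second differences: -34, -46, -58. Third differences: -12, -12.
Level-3 differences are constant, so P has degree 3.
Fitting a degree-3 polynomial gives P(t) = -2t³ + t² + 5t + 4.
The constant term is P(0) = 4.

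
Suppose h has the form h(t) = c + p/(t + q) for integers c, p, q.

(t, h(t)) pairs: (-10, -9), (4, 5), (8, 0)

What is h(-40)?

-6

(h(t) − c)(t + q) = p for each data point; the three points give a linear system in c and q, then p follows.
Solving: c = -5, q = 0, p = 40, so h(t) = -5 + 40/(t + 0).
Then h(-40) = -5 + 40/(-40) = -6.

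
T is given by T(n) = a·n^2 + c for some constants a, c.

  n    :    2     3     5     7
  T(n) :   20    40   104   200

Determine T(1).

From T(2) = 20 and T(3) = 40: 4a + c = 20 and 9a + c = 40.
Subtracting: 5a = 20, so a = 4; then c = 20 − 4·4 = 4.
So T(n) = 4n² + 4, and T(1) = 8.

8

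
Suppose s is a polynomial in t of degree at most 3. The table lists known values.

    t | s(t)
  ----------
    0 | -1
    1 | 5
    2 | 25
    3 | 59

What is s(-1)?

7

First differences: 6, 20, 34. Second differences: 14, 14.
Level-2 differences are constant, so s has degree 2.
Fitting a degree-2 polynomial gives s(t) = 7t² - t - 1.
Then s(-1) = 7.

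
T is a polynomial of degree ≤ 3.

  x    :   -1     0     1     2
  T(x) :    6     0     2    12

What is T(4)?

56

Write T(x) = ax³ + bx² + cx + d; the 4 given values yield a linear system in the 4 coefficients.
Solving, the leading coefficient vanishes, and T(x) = 4x² - 2x.
Then T(4) = 56.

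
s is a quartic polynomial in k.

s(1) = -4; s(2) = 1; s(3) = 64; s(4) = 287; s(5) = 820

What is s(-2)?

Write s(k) = ak^4 + bk³ + ck² + dk + e; the 5 given values yield a linear system in the 5 coefficients.
Solving, s(k) = 2k^4 - 3k³ - 3k² + 5k - 5.
Then s(-2) = 29.

29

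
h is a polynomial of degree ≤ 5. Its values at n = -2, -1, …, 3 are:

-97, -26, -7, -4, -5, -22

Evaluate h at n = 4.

-91

First differences: 71, 19, 3, -1, -17. Second differences: -52, -16, -4, -16. Third differences: 36, 12, -12. Fourth differences: -24, -24.
Level-4 differences are constant, so h has degree 4.
Fitting a degree-4 polynomial gives h(n) = -n^4 + 4n³ - 7n² + 7n - 7.
Then h(4) = -91.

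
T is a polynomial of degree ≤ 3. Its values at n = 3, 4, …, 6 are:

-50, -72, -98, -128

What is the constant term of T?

-8

First differences: -22, -26, -30. Second differences: -4, -4.
Level-2 differences are constant, so T has degree 2.
Fitting a degree-2 polynomial gives T(n) = -2n² - 8n - 8.
The constant term is T(0) = -8.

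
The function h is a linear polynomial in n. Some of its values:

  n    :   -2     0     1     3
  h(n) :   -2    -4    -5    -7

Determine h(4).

Write h(n) = an + b; the 4 given values yield a linear system in the 2 coefficients.
Solving, h(n) = -n - 4.
Then h(4) = -8.

-8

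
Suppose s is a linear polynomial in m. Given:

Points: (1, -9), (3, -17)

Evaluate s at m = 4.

Write s(m) = am + b; the 2 given values yield a linear system in the 2 coefficients.
Solving, s(m) = -4m - 5.
Then s(4) = -21.

-21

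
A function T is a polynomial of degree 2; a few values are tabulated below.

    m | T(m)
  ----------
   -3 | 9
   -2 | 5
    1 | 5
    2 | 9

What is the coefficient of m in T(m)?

1

Write T(m) = am² + bm + c; the 4 given values yield a linear system in the 3 coefficients.
Solving, T(m) = m² + m + 3.
The coefficient of m is 1.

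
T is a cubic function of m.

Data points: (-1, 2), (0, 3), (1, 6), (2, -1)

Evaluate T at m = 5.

-202

Write T(m) = am³ + bm² + cm + d; the 4 given values yield a linear system in the 4 coefficients.
Solving, T(m) = -2m³ + m² + 4m + 3.
Then T(5) = -202.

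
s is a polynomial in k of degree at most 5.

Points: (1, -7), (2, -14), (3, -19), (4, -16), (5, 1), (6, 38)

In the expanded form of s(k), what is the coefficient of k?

1

First differences: -7, -5, 3, 17, 37. Second differences: 2, 8, 14, 20. Third differences: 6, 6, 6.
Level-3 differences are constant, so s has degree 3.
Fitting a degree-3 polynomial gives s(k) = k³ - 5k² + k - 4.
The coefficient of k is 1.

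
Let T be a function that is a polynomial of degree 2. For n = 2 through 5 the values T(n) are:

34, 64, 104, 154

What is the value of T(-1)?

First differences: 30, 40, 50. Second differences: 10, 10.
Level-2 differences are constant, so T has degree 2.
Fitting a degree-2 polynomial gives T(n) = 5n² + 5n + 4.
Then T(-1) = 4.

4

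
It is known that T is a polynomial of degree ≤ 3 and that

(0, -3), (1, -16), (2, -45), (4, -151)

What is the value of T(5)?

Write T(n) = an³ + bn² + cn + d; the 4 given values yield a linear system in the 4 coefficients.
Solving, the leading coefficient vanishes, and T(n) = -8n² - 5n - 3.
Then T(5) = -228.

-228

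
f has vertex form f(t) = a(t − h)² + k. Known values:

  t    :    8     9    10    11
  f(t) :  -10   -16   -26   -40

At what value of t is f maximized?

First differences -6, -10, -14; second difference -4 = 2a, so a = -2.
Expanding, the t-coefficient is −2ah = 4h; matching it to the data gives h = 7, and then k = -8.
So f(t) = -2(t − 7)² − 8.
Hence h = 7.

7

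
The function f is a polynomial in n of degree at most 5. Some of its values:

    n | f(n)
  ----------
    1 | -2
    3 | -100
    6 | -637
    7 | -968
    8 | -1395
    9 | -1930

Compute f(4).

-215

Write f(n) = an^5 + bn^4 + cn³ + dn² + en + p; the 6 given values yield a linear system in the 6 coefficients.
Solving, the top 2 coefficients vanish, and f(n) = -2n³ - 6n² + n + 5.
Then f(4) = -215.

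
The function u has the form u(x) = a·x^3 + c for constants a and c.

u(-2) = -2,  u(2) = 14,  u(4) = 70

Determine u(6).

From u(-2) = -2 and u(2) = 14: -8a + c = -2 and 8a + c = 14.
Subtracting: 16a = 16, so a = 1; then c = -2 − 1·(-8) = 6.
So u(x) = 1x³ + 6, and u(6) = 222.

222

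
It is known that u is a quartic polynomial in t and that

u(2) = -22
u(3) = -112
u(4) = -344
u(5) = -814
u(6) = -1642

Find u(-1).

-4

Write u(t) = at^4 + bt³ + ct² + dt + e; the 5 given values yield a linear system in the 5 coefficients.
Solving, u(t) = -t^4 - 2t³ + 2t² + 3t - 4.
Then u(-1) = -4.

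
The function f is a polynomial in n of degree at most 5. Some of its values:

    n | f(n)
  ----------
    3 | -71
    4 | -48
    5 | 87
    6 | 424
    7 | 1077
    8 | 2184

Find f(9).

3907

First differences: 23, 135, 337, 653, 1107. Second differences: 112, 202, 316, 454. Third differences: 90, 114, 138. Fourth differences: 24, 24.
Level-4 differences are constant, so f has degree 4.
Fitting a degree-4 polynomial gives f(n) = n^4 - 3n³ - 5n² - 6n - 8.
Then f(9) = 3907.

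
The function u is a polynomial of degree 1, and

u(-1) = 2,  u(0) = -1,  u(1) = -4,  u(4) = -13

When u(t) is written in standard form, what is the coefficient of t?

Write u(t) = at + b; the 4 given values yield a linear system in the 2 coefficients.
Solving, u(t) = -3t - 1.
The coefficient of t is -3.

-3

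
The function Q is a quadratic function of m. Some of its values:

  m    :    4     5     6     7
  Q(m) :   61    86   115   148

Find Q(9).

226

First differences: 25, 29, 33. Second differences: 4, 4.
Level-2 differences are constant, so Q has degree 2.
Fitting a degree-2 polynomial gives Q(m) = 2m² + 7m + 1.
Then Q(9) = 226.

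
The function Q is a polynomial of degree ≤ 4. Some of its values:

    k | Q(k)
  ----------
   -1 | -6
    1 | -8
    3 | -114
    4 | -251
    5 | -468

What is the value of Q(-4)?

Write Q(k) = ak^4 + bk³ + ck² + dk + e; the 5 given values yield a linear system in the 5 coefficients.
Solving, the leading coefficient vanishes, and Q(k) = -3k³ - 4k² + 2k - 3.
Then Q(-4) = 117.

117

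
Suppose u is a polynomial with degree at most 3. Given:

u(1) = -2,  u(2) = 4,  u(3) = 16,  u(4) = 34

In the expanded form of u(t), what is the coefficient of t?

First differences: 6, 12, 18. Second differences: 6, 6.
Level-2 differences are constant, so u has degree 2.
Fitting a degree-2 polynomial gives u(t) = 3t² - 3t - 2.
The coefficient of t is -3.

-3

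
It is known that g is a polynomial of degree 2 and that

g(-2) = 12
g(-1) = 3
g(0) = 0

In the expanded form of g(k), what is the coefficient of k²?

3

Write g(k) = ak² + bk + c; the 3 given values yield a linear system in the 3 coefficients.
Solving, g(k) = 3k².
The coefficient of k² is 3.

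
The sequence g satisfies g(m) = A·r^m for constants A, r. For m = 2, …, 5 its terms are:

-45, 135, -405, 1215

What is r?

Consecutive ratio: 135/(-45) = -3, and -405/135 = -3, so r = -3.
Then A·(-3)^2 = -45 gives A = -5, and g(m) = -5·(-3)^m.

-3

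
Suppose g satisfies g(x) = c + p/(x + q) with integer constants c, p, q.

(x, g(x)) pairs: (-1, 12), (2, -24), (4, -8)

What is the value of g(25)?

(g(x) − c)(x + q) = p for each data point; the three points give a linear system in c and q, then p follows.
Solving: c = 0, q = -1, p = -24, so g(x) = -24/(x − 1).
Then g(25) = 0 − 24/24 = -1.

-1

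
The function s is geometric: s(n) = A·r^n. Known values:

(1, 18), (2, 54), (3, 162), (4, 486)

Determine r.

Consecutive ratio: 54/18 = 3, and 162/54 = 3, so r = 3.
Then A·3^1 = 18 gives A = 6, and s(n) = 6·3^n.

3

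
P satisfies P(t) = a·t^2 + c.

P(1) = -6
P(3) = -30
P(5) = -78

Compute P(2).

-15

From P(1) = -6 and P(3) = -30: 1a + c = -6 and 9a + c = -30.
Subtracting: 8a = -24, so a = -3; then c = -6 − (-3)·1 = -3.
So P(t) = -3t² − 3, and P(2) = -15.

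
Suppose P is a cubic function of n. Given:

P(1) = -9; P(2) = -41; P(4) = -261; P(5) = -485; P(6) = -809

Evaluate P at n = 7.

Write P(n) = an³ + bn² + cn + d; the 5 given values yield a linear system in the 4 coefficients.
Solving, P(n) = -3n³ - 5n² + 4n - 5.
Then P(7) = -1251.

-1251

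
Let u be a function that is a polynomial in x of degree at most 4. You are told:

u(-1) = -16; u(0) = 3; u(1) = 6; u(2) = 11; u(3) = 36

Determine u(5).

First differences: 19, 3, 5, 25. Second differences: -16, 2, 20. Third differences: 18, 18.
Level-3 differences are constant, so u has degree 3.
Fitting a degree-3 polynomial gives u(x) = 3x³ - 8x² + 8x + 3.
Then u(5) = 218.

218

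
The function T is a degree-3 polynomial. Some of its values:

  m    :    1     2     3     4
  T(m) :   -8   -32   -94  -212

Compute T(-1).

Write T(m) = am³ + bm² + cm + d; the 4 given values yield a linear system in the 4 coefficients.
Solving, T(m) = -3m³ - m² - 4.
Then T(-1) = -2.

-2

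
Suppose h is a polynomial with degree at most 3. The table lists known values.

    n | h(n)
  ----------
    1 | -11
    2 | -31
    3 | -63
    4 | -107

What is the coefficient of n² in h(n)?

-6

Write h(n) = an³ + bn² + cn + d; the 4 given values yield a linear system in the 4 coefficients.
Solving, the leading coefficient vanishes, and h(n) = -6n² - 2n - 3.
The coefficient of n² is -6.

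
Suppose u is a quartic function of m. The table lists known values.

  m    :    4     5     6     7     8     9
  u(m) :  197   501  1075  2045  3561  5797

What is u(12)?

Write u(m) = am^4 + bm³ + cm² + dm + e; the 6 given values yield a linear system in the 5 coefficients.
Solving, u(m) = m^4 - m³ - m² + 5m + 1.
Then u(12) = 18925.

18925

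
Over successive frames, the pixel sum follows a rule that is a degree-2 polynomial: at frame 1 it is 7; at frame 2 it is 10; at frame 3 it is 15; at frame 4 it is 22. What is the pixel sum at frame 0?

Write the value at n as u(n).
First differences: 3, 5, 7. Second differences: 2, 2.
Level-2 differences are constant, so u has degree 2.
Fitting a degree-2 polynomial gives u(n) = n² + 6.
Then u(0) = 6.

6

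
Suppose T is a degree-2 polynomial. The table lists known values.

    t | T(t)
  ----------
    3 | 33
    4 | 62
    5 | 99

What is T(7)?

Write T(t) = at² + bt + c; the 3 given values yield a linear system in the 3 coefficients.
Solving, T(t) = 4t² + t - 6.
Then T(7) = 197.

197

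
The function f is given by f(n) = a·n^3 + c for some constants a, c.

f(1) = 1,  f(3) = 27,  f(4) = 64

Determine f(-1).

-1

From f(1) = 1 and f(3) = 27: 1a + c = 1 and 27a + c = 27.
Subtracting: 26a = 26, so a = 1; then c = 1 − 1·1 = 0.
So f(n) = 1n³ + 0, and f(-1) = -1.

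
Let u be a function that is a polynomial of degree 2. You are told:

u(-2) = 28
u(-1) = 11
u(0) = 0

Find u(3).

3

Write u(m) = am² + bm + c; the 3 given values yield a linear system in the 3 coefficients.
Solving, u(m) = 3m² - 8m.
Then u(3) = 3.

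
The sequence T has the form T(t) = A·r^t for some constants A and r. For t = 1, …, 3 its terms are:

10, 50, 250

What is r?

Consecutive ratio: 50/10 = 5, and 250/50 = 5, so r = 5.
Then A·5^1 = 10 gives A = 2, and T(t) = 2·5^t.

5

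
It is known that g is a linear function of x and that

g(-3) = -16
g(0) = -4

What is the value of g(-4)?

-20

Write g(x) = ax + b; the 2 given values yield a linear system in the 2 coefficients.
Solving, g(x) = 4x - 4.
Then g(-4) = -20.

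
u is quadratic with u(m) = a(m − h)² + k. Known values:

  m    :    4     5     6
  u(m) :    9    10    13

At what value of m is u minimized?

4

First differences 1, 3; second difference 2 = 2a, so a = 1.
Expanding, the m-coefficient is −2ah = -2h; matching it to the data gives h = 4, and then k = 9.
So u(m) = 1(m − 4)² + 9.
Hence h = 4.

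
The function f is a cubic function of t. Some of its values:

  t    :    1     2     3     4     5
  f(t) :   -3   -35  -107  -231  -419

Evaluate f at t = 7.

-1035

First differences: -32, -72, -124, -188. Second differences: -40, -52, -64. Third differences: -12, -12.
Level-3 differences are constant, so f has degree 3.
Fitting a degree-3 polynomial gives f(t) = -2t³ - 8t² + 6t + 1.
Then f(7) = -1035.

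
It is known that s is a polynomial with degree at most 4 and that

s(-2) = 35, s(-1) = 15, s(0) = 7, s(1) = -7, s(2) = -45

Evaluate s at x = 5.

-483

First differences: -20, -8, -14, -38. Second differences: 12, -6, -24. Third differences: -18, -18.
Level-3 differences are constant, so s has degree 3.
Fitting a degree-3 polynomial gives s(x) = -3x³ - 3x² - 8x + 7.
Then s(5) = -483.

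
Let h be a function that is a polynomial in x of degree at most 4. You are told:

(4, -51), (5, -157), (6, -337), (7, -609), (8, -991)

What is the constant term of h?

First differences: -106, -180, -272, -382. Second differences: -74, -92, -110. Third differences: -18, -18.
Level-3 differences are constant, so h has degree 3.
Fitting a degree-3 polynomial gives h(x) = -3x³ + 8x² + 5x - 7.
The constant term is h(0) = -7.

-7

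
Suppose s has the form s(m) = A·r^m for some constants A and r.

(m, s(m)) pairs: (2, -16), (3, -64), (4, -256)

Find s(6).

Consecutive ratio: -64/(-16) = 4, and -256/(-64) = 4, so r = 4.
Then A·4^2 = -16 gives A = -1, and s(m) = -1·4^m.
s(6) = -1·4^6 = -4096.

-4096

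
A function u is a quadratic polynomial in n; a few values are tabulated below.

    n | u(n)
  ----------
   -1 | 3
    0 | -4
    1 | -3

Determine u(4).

48

Write u(n) = an² + bn + c; the 3 given values yield a linear system in the 3 coefficients.
Solving, u(n) = 4n² - 3n - 4.
Then u(4) = 48.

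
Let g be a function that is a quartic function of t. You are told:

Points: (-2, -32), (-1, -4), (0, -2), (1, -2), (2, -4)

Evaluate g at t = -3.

Write g(t) = at^4 + bt³ + ct² + dt + e; the 5 given values yield a linear system in the 5 coefficients.
Solving, g(t) = -t^4 + 2t³ - t - 2.
Then g(-3) = -134.

-134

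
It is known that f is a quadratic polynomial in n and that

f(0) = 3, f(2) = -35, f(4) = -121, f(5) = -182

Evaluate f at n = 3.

Write f(n) = an² + bn + c; the 4 given values yield a linear system in the 3 coefficients.
Solving, f(n) = -6n² - 7n + 3.
Then f(3) = -72.

-72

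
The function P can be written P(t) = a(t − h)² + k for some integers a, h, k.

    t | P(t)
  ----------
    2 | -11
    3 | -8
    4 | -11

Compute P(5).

First differences 3, -3; second difference -6 = 2a, so a = -3.
Expanding, the t-coefficient is −2ah = 6h; matching it to the data gives h = 3, and then k = -8.
So P(t) = -3(t − 3)² − 8.
P(5) = -3·2² − 8 = -20.

-20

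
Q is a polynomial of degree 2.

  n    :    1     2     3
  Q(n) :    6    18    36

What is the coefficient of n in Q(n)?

3

Write Q(n) = an² + bn + c; the 3 given values yield a linear system in the 3 coefficients.
Solving, Q(n) = 3n² + 3n.
The coefficient of n is 3.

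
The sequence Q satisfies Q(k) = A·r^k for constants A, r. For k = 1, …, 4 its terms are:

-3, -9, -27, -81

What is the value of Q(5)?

Consecutive ratio: -9/(-3) = 3, and -27/(-9) = 3, so r = 3.
Then A·3^1 = -3 gives A = -1, and Q(k) = -1·3^k.
Q(5) = -1·3^5 = -243.

-243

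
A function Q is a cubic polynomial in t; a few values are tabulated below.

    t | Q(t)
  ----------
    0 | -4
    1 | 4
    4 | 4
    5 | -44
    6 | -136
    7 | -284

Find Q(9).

Write Q(t) = at³ + bt² + ct + d; the 6 given values yield a linear system in the 4 coefficients.
Solving, Q(t) = -2t³ + 8t² + 2t - 4.
Then Q(9) = -796.

-796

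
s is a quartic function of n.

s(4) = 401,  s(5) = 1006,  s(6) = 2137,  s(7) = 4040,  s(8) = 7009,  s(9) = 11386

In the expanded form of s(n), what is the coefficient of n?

First differences: 605, 1131, 1903, 2969, 4377. Second differences: 526, 772, 1066, 1408. Third differences: 246, 294, 342. Fourth differences: 48, 48.
Level-4 differences are constant, so s has degree 4.
Fitting a degree-4 polynomial gives s(n) = 2n^4 - 3n³ + 6n² - 4n + 1.
The coefficient of n is -4.

-4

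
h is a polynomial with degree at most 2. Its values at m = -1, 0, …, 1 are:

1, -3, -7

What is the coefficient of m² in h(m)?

0

First differences: -4, -4.
Level-1 differences are constant, so h has degree 1.
Fitting a degree-1 polynomial gives h(m) = -4m - 3.
The coefficient of m² is 0.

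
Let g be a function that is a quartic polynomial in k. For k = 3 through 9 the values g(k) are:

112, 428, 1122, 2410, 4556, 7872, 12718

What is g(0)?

First differences: 316, 694, 1288, 2146, 3316, 4846. Second differences: 378, 594, 858, 1170, 1530. Third differences: 216, 264, 312, 360. Fourth differences: 48, 48, 48.
Level-4 differences are constant, so g has degree 4.
Fitting a degree-4 polynomial gives g(k) = 2k^4 - 5k² + k - 8.
The constant term is g(0) = -8.

-8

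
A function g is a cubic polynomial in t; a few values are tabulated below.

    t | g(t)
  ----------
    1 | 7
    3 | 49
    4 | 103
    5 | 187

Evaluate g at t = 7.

469

Write g(t) = at³ + bt² + ct + d; the 4 given values yield a linear system in the 4 coefficients.
Solving, g(t) = t³ + 3t² - 4t + 7.
Then g(7) = 469.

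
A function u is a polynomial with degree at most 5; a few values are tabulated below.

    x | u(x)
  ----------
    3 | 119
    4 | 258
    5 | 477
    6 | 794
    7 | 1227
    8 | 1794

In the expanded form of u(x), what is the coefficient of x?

0

Write u(x) = ax^5 + bx^4 + cx³ + dx² + ex + p; the 6 given values yield a linear system in the 6 coefficients.
Solving, the top 2 coefficients vanish, and u(x) = 3x³ + 4x² + 2.
The coefficient of x is 0.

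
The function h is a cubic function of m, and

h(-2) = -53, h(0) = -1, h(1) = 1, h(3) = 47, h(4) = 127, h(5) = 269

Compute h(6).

491

Write h(m) = am³ + bm² + cm + d; the 6 given values yield a linear system in the 4 coefficients.
Solving, h(m) = 3m³ - 5m² + 4m - 1.
Then h(6) = 491.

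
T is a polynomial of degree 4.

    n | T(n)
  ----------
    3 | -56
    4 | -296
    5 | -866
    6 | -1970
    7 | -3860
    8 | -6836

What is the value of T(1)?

First differences: -240, -570, -1104, -1890, -2976. Second differences: -330, -534, -786, -1086. Third differences: -204, -252, -300. Fourth differences: -48, -48.
Level-4 differences are constant, so T has degree 4.
Fitting a degree-4 polynomial gives T(n) = -2n^4 + 2n³ + 5n² + n + 4.
Then T(1) = 10.

10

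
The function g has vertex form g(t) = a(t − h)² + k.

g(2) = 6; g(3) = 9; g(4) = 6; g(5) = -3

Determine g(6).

First differences 3, -3, -9; second difference -6 = 2a, so a = -3.
Expanding, the t-coefficient is −2ah = 6h; matching it to the data gives h = 3, and then k = 9.
So g(t) = -3(t − 3)² + 9.
g(6) = -3·3² + 9 = -18.

-18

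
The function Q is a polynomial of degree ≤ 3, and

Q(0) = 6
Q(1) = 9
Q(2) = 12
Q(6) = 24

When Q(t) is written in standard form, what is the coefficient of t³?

0

Write Q(t) = at³ + bt² + ct + d; the 4 given values yield a linear system in the 4 coefficients.
Solving, the top 2 coefficients vanish, and Q(t) = 3t + 6.
The coefficient of t³ is 0.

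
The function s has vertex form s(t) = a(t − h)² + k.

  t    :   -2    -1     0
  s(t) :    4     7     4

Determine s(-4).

First differences 3, -3; second difference -6 = 2a, so a = -3.
Expanding, the t-coefficient is −2ah = 6h; matching it to the data gives h = -1, and then k = 7.
So s(t) = -3(t + 1)² + 7.
s(-4) = -3·(-3)² + 7 = -20.

-20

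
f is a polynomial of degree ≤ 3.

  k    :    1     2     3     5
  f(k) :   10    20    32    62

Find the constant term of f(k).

Write f(k) = ak³ + bk² + ck + d; the 4 given values yield a linear system in the 4 coefficients.
Solving, the leading coefficient vanishes, and f(k) = k² + 7k + 2.
The constant term is f(0) = 2.

2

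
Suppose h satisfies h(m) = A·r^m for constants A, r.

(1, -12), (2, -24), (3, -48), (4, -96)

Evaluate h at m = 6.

Consecutive ratio: -24/(-12) = 2, and -48/(-24) = 2, so r = 2.
Then A·2^1 = -12 gives A = -6, and h(m) = -6·2^m.
h(6) = -6·2^6 = -384.

-384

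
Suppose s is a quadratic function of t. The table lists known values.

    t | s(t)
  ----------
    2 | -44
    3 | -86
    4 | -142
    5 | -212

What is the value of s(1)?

Write s(t) = at² + bt + c; the 4 given values yield a linear system in the 3 coefficients.
Solving, s(t) = -7t² - 7t - 2.
Then s(1) = -16.

-16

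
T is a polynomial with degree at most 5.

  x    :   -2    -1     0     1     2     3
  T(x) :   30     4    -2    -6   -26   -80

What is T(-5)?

408

Write T(x) = ax^5 + bx^4 + cx³ + dx² + ex + p; the 6 given values yield a linear system in the 6 coefficients.
Solving, the top 2 coefficients vanish, and T(x) = -3x³ + x² - 2x - 2.
Then T(-5) = 408.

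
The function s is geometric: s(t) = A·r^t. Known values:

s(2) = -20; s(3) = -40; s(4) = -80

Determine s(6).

Consecutive ratio: -40/(-20) = 2, and -80/(-40) = 2, so r = 2.
Then A·2^2 = -20 gives A = -5, and s(t) = -5·2^t.
s(6) = -5·2^6 = -320.

-320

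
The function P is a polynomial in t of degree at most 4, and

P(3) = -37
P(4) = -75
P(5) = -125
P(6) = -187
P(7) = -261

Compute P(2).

-11

Write P(t) = at^4 + bt³ + ct² + dt + e; the 5 given values yield a linear system in the 5 coefficients.
Solving, the top 2 coefficients vanish, and P(t) = -6t² + 4t + 5.
Then P(2) = -11.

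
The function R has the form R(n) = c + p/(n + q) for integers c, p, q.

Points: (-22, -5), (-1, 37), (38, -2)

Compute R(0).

(R(n) − c)(n + q) = p for each data point; the three points give a linear system in c and q, then p follows.
Solving: c = -3, q = 2, p = 40, so R(n) = -3 + 40/(n + 2).
Then R(0) = -3 + 40/2 = 17.

17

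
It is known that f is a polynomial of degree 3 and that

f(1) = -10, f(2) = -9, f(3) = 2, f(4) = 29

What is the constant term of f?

-7

Write f(k) = ak³ + bk² + ck + d; the 4 given values yield a linear system in the 4 coefficients.
Solving, f(k) = k³ - k² - 3k - 7.
The constant term is f(0) = -7.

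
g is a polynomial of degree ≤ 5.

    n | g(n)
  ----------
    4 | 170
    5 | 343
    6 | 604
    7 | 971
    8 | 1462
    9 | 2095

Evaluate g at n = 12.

5026

First differences: 173, 261, 367, 491, 633. Second differences: 88, 106, 124, 142. Third differences: 18, 18, 18.
Level-3 differences are constant, so g has degree 3.
Fitting a degree-3 polynomial gives g(n) = 3n³ - n² - n - 2.
Then g(12) = 5026.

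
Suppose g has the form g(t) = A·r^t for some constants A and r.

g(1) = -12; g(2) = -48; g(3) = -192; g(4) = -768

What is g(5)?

Consecutive ratio: -48/(-12) = 4, and -192/(-48) = 4, so r = 4.
Then A·4^1 = -12 gives A = -3, and g(t) = -3·4^t.
g(5) = -3·4^5 = -3072.

-3072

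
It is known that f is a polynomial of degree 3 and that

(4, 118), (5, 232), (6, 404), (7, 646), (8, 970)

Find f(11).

First differences: 114, 172, 242, 324. Second differences: 58, 70, 82. Third differences: 12, 12.
Level-3 differences are constant, so f has degree 3.
Fitting a degree-3 polynomial gives f(m) = 2m³ - m² + m + 2.
Then f(11) = 2554.

2554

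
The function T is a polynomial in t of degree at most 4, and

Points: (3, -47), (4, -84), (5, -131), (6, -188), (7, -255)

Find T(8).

-332

Write T(t) = at^4 + bt³ + ct² + dt + e; the 5 given values yield a linear system in the 5 coefficients.
Solving, the top 2 coefficients vanish, and T(t) = -5t² - 2t + 4.
Then T(8) = -332.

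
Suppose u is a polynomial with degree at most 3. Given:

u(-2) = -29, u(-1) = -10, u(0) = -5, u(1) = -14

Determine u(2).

-37

First differences: 19, 5, -9. Second differences: -14, -14.
Level-2 differences are constant, so u has degree 2.
Fitting a degree-2 polynomial gives u(k) = -7k² - 2k - 5.
Then u(2) = -37.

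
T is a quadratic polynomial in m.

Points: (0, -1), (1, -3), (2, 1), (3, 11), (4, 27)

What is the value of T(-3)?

First differences: -2, 4, 10, 16. Second differences: 6, 6, 6.
Level-2 differences are constant, so T has degree 2.
Fitting a degree-2 polynomial gives T(m) = 3m² - 5m - 1.
Then T(-3) = 41.

41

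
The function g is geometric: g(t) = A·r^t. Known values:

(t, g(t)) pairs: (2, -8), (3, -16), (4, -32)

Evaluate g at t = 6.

Consecutive ratio: -16/(-8) = 2, and -32/(-16) = 2, so r = 2.
Then A·2^2 = -8 gives A = -2, and g(t) = -2·2^t.
g(6) = -2·2^6 = -128.

-128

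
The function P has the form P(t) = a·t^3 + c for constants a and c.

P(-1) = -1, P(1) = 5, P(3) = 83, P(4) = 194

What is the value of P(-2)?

From P(-1) = -1 and P(1) = 5: -1a + c = -1 and 1a + c = 5.
Subtracting: 2a = 6, so a = 3; then c = -1 − 3·(-1) = 2.
So P(t) = 3t³ + 2, and P(-2) = -22.

-22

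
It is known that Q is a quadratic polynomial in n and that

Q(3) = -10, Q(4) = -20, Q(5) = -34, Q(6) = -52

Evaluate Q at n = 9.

-130

Write Q(n) = an² + bn + c; the 4 given values yield a linear system in the 3 coefficients.
Solving, Q(n) = -2n² + 4n - 4.
Then Q(9) = -130.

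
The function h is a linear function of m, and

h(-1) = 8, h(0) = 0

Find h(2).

-16

Write h(m) = am + b; the 2 given values yield a linear system in the 2 coefficients.
Solving, h(m) = -8m.
Then h(2) = -16.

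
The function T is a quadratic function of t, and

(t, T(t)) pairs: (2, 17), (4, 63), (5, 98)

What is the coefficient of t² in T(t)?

4

Write T(t) = at² + bt + c; the 3 given values yield a linear system in the 3 coefficients.
Solving, T(t) = 4t² - t + 3.
The coefficient of t² is 4.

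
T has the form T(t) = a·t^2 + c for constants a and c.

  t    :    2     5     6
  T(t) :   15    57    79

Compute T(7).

105

From T(2) = 15 and T(5) = 57: 4a + c = 15 and 25a + c = 57.
Subtracting: 21a = 42, so a = 2; then c = 15 − 2·4 = 7.
So T(t) = 2t² + 7, and T(7) = 105.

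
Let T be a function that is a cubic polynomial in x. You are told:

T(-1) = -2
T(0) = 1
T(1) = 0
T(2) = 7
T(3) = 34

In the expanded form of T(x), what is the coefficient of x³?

2

Write T(x) = ax³ + bx² + cx + d; the 5 given values yield a linear system in the 4 coefficients.
Solving, T(x) = 2x³ - 2x² - x + 1.
The coefficient of x³ is 2.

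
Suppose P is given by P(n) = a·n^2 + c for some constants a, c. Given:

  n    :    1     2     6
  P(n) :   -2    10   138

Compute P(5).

From P(1) = -2 and P(2) = 10: 1a + c = -2 and 4a + c = 10.
Subtracting: 3a = 12, so a = 4; then c = -2 − 4·1 = -6.
So P(n) = 4n² − 6, and P(5) = 94.

94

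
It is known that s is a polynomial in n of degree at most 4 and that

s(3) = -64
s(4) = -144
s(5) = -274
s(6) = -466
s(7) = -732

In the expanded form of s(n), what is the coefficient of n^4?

Write s(n) = an^4 + bn³ + cn² + dn + e; the 5 given values yield a linear system in the 5 coefficients.
Solving, the leading coefficient vanishes, and s(n) = -2n³ - n² + n - 4.
The coefficient of n^4 is 0.

0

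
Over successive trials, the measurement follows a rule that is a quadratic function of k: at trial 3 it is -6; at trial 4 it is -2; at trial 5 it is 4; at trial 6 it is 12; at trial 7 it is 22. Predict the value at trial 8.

Write the value at k as s(k).
First differences: 4, 6, 8, 10. Second differences: 2, 2, 2.
Level-2 differences are constant, so s has degree 2.
Fitting a degree-2 polynomial gives s(k) = k² - 3k - 6.
Then s(8) = 34.

34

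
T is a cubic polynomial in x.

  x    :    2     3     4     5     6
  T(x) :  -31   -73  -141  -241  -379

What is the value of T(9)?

First differences: -42, -68, -100, -138. Second differences: -26, -32, -38. Third differences: -6, -6.
Level-3 differences are constant, so T has degree 3.
Fitting a degree-3 polynomial gives T(x) = -x³ - 4x² - 3x - 1.
Then T(9) = -1081.

-1081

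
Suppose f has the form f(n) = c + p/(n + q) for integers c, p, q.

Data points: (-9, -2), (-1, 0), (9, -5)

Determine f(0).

(f(n) − c)(n + q) = p for each data point; the three points give a linear system in c and q, then p follows.
Solving: c = -3, q = -3, p = -12, so f(n) = -3 − 12/(n − 3).
Then f(0) = -3 − 12/(-3) = 1.

1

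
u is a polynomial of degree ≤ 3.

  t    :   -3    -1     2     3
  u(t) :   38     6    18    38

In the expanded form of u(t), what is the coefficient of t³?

Write u(t) = at³ + bt² + ct + d; the 4 given values yield a linear system in the 4 coefficients.
Solving, the leading coefficient vanishes, and u(t) = 4t² + 2.
The coefficient of t³ is 0.

0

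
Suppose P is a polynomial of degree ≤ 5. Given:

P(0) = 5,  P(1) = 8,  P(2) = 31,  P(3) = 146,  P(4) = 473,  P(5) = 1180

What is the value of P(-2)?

11

First differences: 3, 23, 115, 327, 707. Second differences: 20, 92, 212, 380. Third differences: 72, 120, 168. Fourth differences: 48, 48.
Level-4 differences are constant, so P has degree 4.
Fitting a degree-4 polynomial gives P(t) = 2t^4 - 4t² + 5t + 5.
Then P(-2) = 11.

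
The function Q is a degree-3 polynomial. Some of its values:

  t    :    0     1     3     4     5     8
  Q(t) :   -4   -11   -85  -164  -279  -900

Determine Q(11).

Write Q(t) = at³ + bt² + ct + d; the 6 given values yield a linear system in the 4 coefficients.
Solving, Q(t) = -t³ - 6t² - 4.
Then Q(11) = -2061.

-2061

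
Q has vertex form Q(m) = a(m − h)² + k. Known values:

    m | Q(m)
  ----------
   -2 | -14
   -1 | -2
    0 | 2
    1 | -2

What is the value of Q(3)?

First differences 12, 4, -4; second difference -8 = 2a, so a = -4.
Expanding, the m-coefficient is −2ah = 8h; matching it to the data gives h = 0, and then k = 2.
So Q(m) = -4(m + 0)² + 2.
Q(3) = -4·3² + 2 = -34.

-34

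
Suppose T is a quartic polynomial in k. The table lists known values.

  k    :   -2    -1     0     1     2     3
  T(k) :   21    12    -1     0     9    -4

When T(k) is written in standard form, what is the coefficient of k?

First differences: -9, -13, 1, 9, -13. Second differences: -4, 14, 8, -22. Third differences: 18, -6, -30. Fourth differences: -24, -24.
Level-4 differences are constant, so T has degree 4.
Fitting a degree-4 polynomial gives T(k) = -k^4 + k³ + 8k² - 7k - 1.
The coefficient of k is -7.

-7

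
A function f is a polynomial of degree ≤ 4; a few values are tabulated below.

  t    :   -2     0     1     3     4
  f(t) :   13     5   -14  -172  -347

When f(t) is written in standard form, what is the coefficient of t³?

Write f(t) = at^4 + bt³ + ct² + dt + e; the 5 given values yield a linear system in the 5 coefficients.
Solving, the leading coefficient vanishes, and f(t) = -3t³ - 8t² - 8t + 5.
The coefficient of t³ is -3.

-3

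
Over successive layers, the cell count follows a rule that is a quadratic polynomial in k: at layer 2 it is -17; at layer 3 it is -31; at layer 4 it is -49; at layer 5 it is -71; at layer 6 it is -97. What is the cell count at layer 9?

Write the value at k as g(k).
Write g(k) = ak² + bk + c; the 5 given values yield a linear system in the 3 coefficients.
Solving, g(k) = -2k² - 4k - 1.
Then g(9) = -199.

-199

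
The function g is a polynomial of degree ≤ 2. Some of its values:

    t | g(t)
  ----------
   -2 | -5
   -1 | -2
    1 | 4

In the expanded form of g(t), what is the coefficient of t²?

Write g(t) = at² + bt + c; the 3 given values yield a linear system in the 3 coefficients.
Solving, the leading coefficient vanishes, and g(t) = 3t + 1.
The coefficient of t² is 0.

0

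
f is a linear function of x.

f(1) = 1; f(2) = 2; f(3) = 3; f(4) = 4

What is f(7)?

7

Write f(x) = ax + b; the 4 given values yield a linear system in the 2 coefficients.
Solving, f(x) = x.
Then f(7) = 7.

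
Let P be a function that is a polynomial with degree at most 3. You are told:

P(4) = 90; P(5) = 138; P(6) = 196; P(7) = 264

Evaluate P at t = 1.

Write P(t) = at³ + bt² + ct + d; the 4 given values yield a linear system in the 4 coefficients.
Solving, the leading coefficient vanishes, and P(t) = 5t² + 3t - 2.
Then P(1) = 6.

6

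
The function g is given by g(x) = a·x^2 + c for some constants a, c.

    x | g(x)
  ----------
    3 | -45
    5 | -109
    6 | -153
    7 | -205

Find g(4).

From g(3) = -45 and g(5) = -109: 9a + c = -45 and 25a + c = -109.
Subtracting: 16a = -64, so a = -4; then c = -45 − (-4)·9 = -9.
So g(x) = -4x² − 9, and g(4) = -73.

-73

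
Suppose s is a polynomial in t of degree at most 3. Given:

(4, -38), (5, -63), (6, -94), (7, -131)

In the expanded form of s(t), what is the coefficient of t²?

-3

Write s(t) = at³ + bt² + ct + d; the 4 given values yield a linear system in the 4 coefficients.
Solving, the leading coefficient vanishes, and s(t) = -3t² + 2t + 2.
The coefficient of t² is -3.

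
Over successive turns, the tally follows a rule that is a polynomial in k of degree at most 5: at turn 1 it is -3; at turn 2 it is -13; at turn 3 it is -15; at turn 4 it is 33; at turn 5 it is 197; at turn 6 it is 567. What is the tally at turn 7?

1257

Write the value at k as f(k).
First differences: -10, -2, 48, 164, 370. Second differences: 8, 50, 116, 206. Third differences: 42, 66, 90. Fourth differences: 24, 24.
Level-4 differences are constant, so f has degree 4.
Fitting a degree-4 polynomial gives f(k) = k^4 - 3k³ - 3k² + 5k - 3.
Then f(7) = 1257.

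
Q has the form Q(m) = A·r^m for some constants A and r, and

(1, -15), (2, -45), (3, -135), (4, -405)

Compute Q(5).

Consecutive ratio: -45/(-15) = 3, and -135/(-45) = 3, so r = 3.
Then A·3^1 = -15 gives A = -5, and Q(m) = -5·3^m.
Q(5) = -5·3^5 = -1215.

-1215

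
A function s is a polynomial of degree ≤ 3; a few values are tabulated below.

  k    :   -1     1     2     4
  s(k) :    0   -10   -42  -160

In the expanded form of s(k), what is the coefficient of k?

Write s(k) = ak³ + bk² + ck + d; the 4 given values yield a linear system in the 4 coefficients.
Solving, the leading coefficient vanishes, and s(k) = -9k² - 5k + 4.
The coefficient of k is -5.

-5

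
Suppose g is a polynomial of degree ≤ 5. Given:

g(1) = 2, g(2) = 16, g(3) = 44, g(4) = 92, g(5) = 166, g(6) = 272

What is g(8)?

First differences: 14, 28, 48, 74, 106. Second differences: 14, 20, 26, 32. Third differences: 6, 6, 6.
Level-3 differences are constant, so g has degree 3.
Fitting a degree-3 polynomial gives g(k) = k³ + k² + 4k - 4.
Then g(8) = 604.

604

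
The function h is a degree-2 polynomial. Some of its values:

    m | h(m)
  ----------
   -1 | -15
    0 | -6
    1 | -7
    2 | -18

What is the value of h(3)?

-39

Write h(m) = am² + bm + c; the 4 given values yield a linear system in the 3 coefficients.
Solving, h(m) = -5m² + 4m - 6.
Then h(3) = -39.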